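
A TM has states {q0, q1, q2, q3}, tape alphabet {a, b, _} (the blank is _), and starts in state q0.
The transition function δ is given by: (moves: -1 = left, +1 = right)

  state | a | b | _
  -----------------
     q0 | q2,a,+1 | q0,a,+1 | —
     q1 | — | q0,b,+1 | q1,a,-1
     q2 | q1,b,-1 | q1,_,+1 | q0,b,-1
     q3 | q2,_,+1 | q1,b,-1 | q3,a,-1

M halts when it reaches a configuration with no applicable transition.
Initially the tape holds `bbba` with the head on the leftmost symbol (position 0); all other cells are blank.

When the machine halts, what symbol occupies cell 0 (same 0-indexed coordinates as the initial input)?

q0 | [b]bba__   read b → write a, move +1, go to q0
q0 | a[b]ba__   read b → write a, move +1, go to q0
q0 | aa[b]a__   read b → write a, move +1, go to q0
q0 | aaa[a]__   read a → write a, move +1, go to q2
q2 | aaaa[_]_   read _ → write b, move -1, go to q0
q0 | aaa[a]b_   read a → write a, move +1, go to q2
q2 | aaaa[b]_   read b → write _, move +1, go to q1
q1 | aaaa_[_]   read _ → write a, move -1, go to q1
q1 | aaaa[_]a   read _ → write a, move -1, go to q1
q1 | aaa[a]aa
Cell 0 holds a when M halts.

a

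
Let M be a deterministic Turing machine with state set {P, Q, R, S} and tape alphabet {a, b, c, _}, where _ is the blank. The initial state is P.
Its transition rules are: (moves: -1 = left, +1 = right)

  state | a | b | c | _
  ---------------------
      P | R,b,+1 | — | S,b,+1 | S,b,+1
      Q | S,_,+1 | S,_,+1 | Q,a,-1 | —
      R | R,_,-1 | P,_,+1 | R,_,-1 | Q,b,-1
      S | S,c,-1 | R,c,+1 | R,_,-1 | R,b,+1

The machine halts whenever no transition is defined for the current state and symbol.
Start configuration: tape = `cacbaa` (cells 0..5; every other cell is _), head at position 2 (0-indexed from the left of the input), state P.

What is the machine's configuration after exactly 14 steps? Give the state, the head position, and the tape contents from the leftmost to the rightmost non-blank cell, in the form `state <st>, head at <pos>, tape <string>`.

state R, head at 8, tape ca_b_b_c

state=P head=2 tape=ca[c]baa___   (P,c)→(S,b,+1)
state=S head=3 tape=cab[b]aa___   (S,b)→(R,c,+1)
state=R head=4 tape=cabc[a]a___   (R,a)→(R,_,-1)
state=R head=3 tape=cab[c]_a___   (R,c)→(R,_,-1)
state=R head=2 tape=ca[b]__a___   (R,b)→(P,_,+1)
state=P head=3 tape=ca_[_]_a___   (P,_)→(S,b,+1)
state=S head=4 tape=ca_b[_]a___   (S,_)→(R,b,+1)
state=R head=5 tape=ca_bb[a]___   (R,a)→(R,_,-1)
state=R head=4 tape=ca_b[b]____   (R,b)→(P,_,+1)
state=P head=5 tape=ca_b_[_]___   (P,_)→(S,b,+1)
state=S head=6 tape=ca_b_b[_]__   (S,_)→(R,b,+1)
state=R head=7 tape=ca_b_bb[_]_   (R,_)→(Q,b,-1)
state=Q head=6 tape=ca_b_b[b]b_   (Q,b)→(S,_,+1)
state=S head=7 tape=ca_b_b_[b]_   (S,b)→(R,c,+1)
state=R head=8 tape=ca_b_b_c[_]
After 14 steps: state R, head at 8, tape ca_b_b_c.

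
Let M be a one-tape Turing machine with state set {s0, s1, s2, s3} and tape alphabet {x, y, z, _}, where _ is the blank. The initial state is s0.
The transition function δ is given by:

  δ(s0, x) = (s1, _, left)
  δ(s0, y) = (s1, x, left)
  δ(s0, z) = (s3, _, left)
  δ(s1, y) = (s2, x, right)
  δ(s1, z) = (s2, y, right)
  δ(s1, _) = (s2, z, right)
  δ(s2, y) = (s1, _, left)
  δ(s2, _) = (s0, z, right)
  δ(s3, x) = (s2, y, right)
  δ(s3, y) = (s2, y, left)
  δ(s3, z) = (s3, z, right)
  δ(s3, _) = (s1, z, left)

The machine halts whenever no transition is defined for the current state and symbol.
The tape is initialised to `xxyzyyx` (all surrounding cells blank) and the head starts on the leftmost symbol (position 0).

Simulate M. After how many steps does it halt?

s0 | _[x]xyzyyx   read x → write _, move left, go to s1
s1 | [_]_xyzyyx   read _ → write z, move right, go to s2
s2 | z[_]xyzyyx   read _ → write z, move right, go to s0
s0 | zz[x]yzyyx   read x → write _, move left, go to s1
s1 | z[z]_yzyyx   read z → write y, move right, go to s2
s2 | zy[_]yzyyx   read _ → write z, move right, go to s0
s0 | zyz[y]zyyx   read y → write x, move left, go to s1
s1 | zy[z]xzyyx   read z → write y, move right, go to s2
s2 | zyy[x]zyyx
M halts after 8 transitions.

8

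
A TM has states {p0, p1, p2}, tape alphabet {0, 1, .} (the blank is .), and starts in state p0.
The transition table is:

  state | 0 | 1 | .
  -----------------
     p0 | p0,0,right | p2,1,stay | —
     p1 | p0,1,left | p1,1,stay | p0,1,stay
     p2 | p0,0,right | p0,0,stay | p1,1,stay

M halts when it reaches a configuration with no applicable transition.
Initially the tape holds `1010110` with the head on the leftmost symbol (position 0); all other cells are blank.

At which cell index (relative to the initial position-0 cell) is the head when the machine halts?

7

state=p0 head=0 tape=[1]010110.   (p0,1)→(p2,1,stay)
state=p2 head=0 tape=[1]010110.   (p2,1)→(p0,0,stay)
state=p0 head=0 tape=[0]010110.   (p0,0)→(p0,0,right)
state=p0 head=1 tape=0[0]10110.   (p0,0)→(p0,0,right)
state=p0 head=2 tape=00[1]0110.   (p0,1)→(p2,1,stay)
state=p2 head=2 tape=00[1]0110.   (p2,1)→(p0,0,stay)
state=p0 head=2 tape=00[0]0110.   (p0,0)→(p0,0,right)
state=p0 head=3 tape=000[0]110.   (p0,0)→(p0,0,right)
state=p0 head=4 tape=0000[1]10.   (p0,1)→(p2,1,stay)
state=p2 head=4 tape=0000[1]10.   (p2,1)→(p0,0,stay)
state=p0 head=4 tape=0000[0]10.   (p0,0)→(p0,0,right)
state=p0 head=5 tape=00000[1]0.   (p0,1)→(p2,1,stay)
state=p2 head=5 tape=00000[1]0.   (p2,1)→(p0,0,stay)
state=p0 head=5 tape=00000[0]0.   (p0,0)→(p0,0,right)
state=p0 head=6 tape=000000[0].   (p0,0)→(p0,0,right)
state=p0 head=7 tape=0000000[.]
At halt the head is at cell 7.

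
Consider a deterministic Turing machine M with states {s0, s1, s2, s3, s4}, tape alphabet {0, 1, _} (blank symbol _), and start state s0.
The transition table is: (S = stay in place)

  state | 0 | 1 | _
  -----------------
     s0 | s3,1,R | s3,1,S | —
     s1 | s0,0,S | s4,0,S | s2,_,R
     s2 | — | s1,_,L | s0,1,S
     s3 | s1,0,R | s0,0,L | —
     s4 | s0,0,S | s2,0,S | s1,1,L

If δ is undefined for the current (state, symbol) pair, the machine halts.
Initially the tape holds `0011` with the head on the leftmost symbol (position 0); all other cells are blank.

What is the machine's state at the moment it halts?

s3

state=s0 head=0 tape=[0]011_   (s0,0)→(s3,1,R)
state=s3 head=1 tape=1[0]11_   (s3,0)→(s1,0,R)
state=s1 head=2 tape=10[1]1_   (s1,1)→(s4,0,S)
state=s4 head=2 tape=10[0]1_   (s4,0)→(s0,0,S)
state=s0 head=2 tape=10[0]1_   (s0,0)→(s3,1,R)
state=s3 head=3 tape=101[1]_   (s3,1)→(s0,0,L)
state=s0 head=2 tape=10[1]0_   (s0,1)→(s3,1,S)
state=s3 head=2 tape=10[1]0_   (s3,1)→(s0,0,L)
state=s0 head=1 tape=1[0]00_   (s0,0)→(s3,1,R)
state=s3 head=2 tape=11[0]0_   (s3,0)→(s1,0,R)
state=s1 head=3 tape=110[0]_   (s1,0)→(s0,0,S)
state=s0 head=3 tape=110[0]_   (s0,0)→(s3,1,R)
state=s3 head=4 tape=1101[_]
No transition is defined for (s3, _); M halts in state s3.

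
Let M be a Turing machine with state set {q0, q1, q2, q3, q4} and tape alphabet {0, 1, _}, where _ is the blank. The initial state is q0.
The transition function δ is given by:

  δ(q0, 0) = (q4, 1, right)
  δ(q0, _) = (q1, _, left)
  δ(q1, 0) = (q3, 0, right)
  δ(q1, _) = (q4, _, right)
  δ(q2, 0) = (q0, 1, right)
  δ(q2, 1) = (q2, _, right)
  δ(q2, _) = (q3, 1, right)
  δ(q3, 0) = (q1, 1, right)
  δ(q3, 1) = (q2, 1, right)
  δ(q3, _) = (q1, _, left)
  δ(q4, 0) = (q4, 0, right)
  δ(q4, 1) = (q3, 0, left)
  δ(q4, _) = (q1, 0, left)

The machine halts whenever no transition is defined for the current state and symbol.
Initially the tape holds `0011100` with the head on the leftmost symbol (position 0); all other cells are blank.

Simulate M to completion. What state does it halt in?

q1

state=q0 head=0 tape=[0]011100_   (q0,0)→(q4,1,right)
state=q4 head=1 tape=1[0]11100_   (q4,0)→(q4,0,right)
state=q4 head=2 tape=10[1]1100_   (q4,1)→(q3,0,left)
state=q3 head=1 tape=1[0]01100_   (q3,0)→(q1,1,right)
state=q1 head=2 tape=11[0]1100_   (q1,0)→(q3,0,right)
state=q3 head=3 tape=110[1]100_   (q3,1)→(q2,1,right)
state=q2 head=4 tape=1101[1]00_   (q2,1)→(q2,_,right)
state=q2 head=5 tape=1101_[0]0_   (q2,0)→(q0,1,right)
state=q0 head=6 tape=1101_1[0]_   (q0,0)→(q4,1,right)
state=q4 head=7 tape=1101_11[_]   (q4,_)→(q1,0,left)
state=q1 head=6 tape=1101_1[1]0
No transition is defined for (q1, 1); M halts in state q1.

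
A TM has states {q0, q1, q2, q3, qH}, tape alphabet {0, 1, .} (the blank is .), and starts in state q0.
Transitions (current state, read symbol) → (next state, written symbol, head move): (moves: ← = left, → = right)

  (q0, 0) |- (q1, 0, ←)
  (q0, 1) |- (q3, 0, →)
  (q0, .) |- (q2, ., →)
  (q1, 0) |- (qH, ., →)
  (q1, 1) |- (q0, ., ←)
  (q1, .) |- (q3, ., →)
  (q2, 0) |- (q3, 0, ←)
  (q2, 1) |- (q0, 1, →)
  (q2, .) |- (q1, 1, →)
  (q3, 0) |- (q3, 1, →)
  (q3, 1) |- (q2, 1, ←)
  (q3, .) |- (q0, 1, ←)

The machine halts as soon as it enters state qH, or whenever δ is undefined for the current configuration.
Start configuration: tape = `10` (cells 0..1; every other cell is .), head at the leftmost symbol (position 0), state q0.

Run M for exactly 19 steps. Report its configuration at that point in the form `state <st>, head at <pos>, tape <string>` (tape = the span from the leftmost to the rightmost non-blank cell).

state=q0 head=0 tape=.[1]0..   (q0,1)→(q3,0,→)
state=q3 head=1 tape=.0[0]..   (q3,0)→(q3,1,→)
state=q3 head=2 tape=.01[.].   (q3,.)→(q0,1,←)
state=q0 head=1 tape=.0[1]1.   (q0,1)→(q3,0,→)
state=q3 head=2 tape=.00[1].   (q3,1)→(q2,1,←)
state=q2 head=1 tape=.0[0]1.   (q2,0)→(q3,0,←)
state=q3 head=0 tape=.[0]01.   (q3,0)→(q3,1,→)
state=q3 head=1 tape=.1[0]1.   (q3,0)→(q3,1,→)
state=q3 head=2 tape=.11[1].   (q3,1)→(q2,1,←)
state=q2 head=1 tape=.1[1]1.   (q2,1)→(q0,1,→)
state=q0 head=2 tape=.11[1].   (q0,1)→(q3,0,→)
state=q3 head=3 tape=.110[.]   (q3,.)→(q0,1,←)
state=q0 head=2 tape=.11[0]1   (q0,0)→(q1,0,←)
state=q1 head=1 tape=.1[1]01   (q1,1)→(q0,.,←)
state=q0 head=0 tape=.[1].01   (q0,1)→(q3,0,→)
state=q3 head=1 tape=.0[.]01   (q3,.)→(q0,1,←)
state=q0 head=0 tape=.[0]101   (q0,0)→(q1,0,←)
state=q1 head=-1 tape=[.]0101   (q1,.)→(q3,.,→)
state=q3 head=0 tape=.[0]101   (q3,0)→(q3,1,→)
state=q3 head=1 tape=.1[1]01
After 19 steps: state q3, head at 1, tape 1101.

state q3, head at 1, tape 1101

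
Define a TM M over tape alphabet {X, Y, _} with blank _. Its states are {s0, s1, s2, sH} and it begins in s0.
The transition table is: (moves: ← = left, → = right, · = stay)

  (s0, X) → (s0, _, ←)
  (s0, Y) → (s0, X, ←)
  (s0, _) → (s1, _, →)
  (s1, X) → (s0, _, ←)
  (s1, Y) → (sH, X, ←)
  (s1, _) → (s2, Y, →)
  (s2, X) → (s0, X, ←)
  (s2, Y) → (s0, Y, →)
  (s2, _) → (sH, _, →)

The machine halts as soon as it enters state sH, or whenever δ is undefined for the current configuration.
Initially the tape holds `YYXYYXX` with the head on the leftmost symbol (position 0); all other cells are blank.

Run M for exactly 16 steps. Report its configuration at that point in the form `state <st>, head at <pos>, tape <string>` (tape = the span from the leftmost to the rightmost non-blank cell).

state s1, head at 0, tape XX_YYXX

s0 | _[Y]YXYYXX   read Y → write X, move ←, go to s0
s0 | [_]XYXYYXX   read _ → write _, move →, go to s1
s1 | _[X]YXYYXX   read X → write _, move ←, go to s0
s0 | [_]_YXYYXX   read _ → write _, move →, go to s1
s1 | _[_]YXYYXX   read _ → write Y, move →, go to s2
s2 | _Y[Y]XYYXX   read Y → write Y, move →, go to s0
s0 | _YY[X]YYXX   read X → write _, move ←, go to s0
s0 | _Y[Y]_YYXX   read Y → write X, move ←, go to s0
s0 | _[Y]X_YYXX   read Y → write X, move ←, go to s0
s0 | [_]XX_YYXX   read _ → write _, move →, go to s1
s1 | _[X]X_YYXX   read X → write _, move ←, go to s0
s0 | [_]_X_YYXX   read _ → write _, move →, go to s1
s1 | _[_]X_YYXX   read _ → write Y, move →, go to s2
s2 | _Y[X]_YYXX   read X → write X, move ←, go to s0
s0 | _[Y]X_YYXX   read Y → write X, move ←, go to s0
s0 | [_]XX_YYXX   read _ → write _, move →, go to s1
s1 | _[X]X_YYXX
After 16 steps: state s1, head at 0, tape XX_YYXX.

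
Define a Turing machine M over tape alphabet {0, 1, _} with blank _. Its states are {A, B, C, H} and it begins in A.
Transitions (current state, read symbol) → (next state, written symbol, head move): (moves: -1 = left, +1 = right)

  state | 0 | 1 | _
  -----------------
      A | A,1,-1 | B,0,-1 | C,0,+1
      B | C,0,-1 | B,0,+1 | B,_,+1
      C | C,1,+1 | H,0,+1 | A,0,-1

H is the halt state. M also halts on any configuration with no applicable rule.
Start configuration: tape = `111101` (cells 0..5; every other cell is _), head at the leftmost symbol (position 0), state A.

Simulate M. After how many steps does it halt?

A | __[1]11101   read 1 → write 0, move -1, go to B
B | _[_]011101   read _ → write _, move +1, go to B
B | __[0]11101   read 0 → write 0, move -1, go to C
C | _[_]011101   read _ → write 0, move -1, go to A
A | [_]0011101   read _ → write 0, move +1, go to C
C | 0[0]011101   read 0 → write 1, move +1, go to C
C | 01[0]11101   read 0 → write 1, move +1, go to C
C | 011[1]1101   read 1 → write 0, move +1, go to H
H | 0110[1]101
M halts after 8 transitions.

8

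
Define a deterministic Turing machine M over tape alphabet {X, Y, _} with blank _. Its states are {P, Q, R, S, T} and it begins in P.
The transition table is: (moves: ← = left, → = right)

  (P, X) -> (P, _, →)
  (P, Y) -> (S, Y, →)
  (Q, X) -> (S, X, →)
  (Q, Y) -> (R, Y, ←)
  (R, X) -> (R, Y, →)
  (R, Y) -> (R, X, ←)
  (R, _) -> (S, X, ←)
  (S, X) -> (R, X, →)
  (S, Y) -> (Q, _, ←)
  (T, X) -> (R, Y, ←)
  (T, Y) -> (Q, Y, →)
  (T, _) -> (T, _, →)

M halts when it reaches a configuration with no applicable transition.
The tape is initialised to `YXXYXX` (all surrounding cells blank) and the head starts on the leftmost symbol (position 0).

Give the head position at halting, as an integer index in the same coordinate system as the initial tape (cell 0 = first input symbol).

P | __[Y]XXYXX_   read Y → write Y, move →, go to S
S | __Y[X]XYXX_   read X → write X, move →, go to R
R | __YX[X]YXX_   read X → write Y, move →, go to R
R | __YXY[Y]XX_   read Y → write X, move ←, go to R
R | __YX[Y]XXX_   read Y → write X, move ←, go to R
R | __Y[X]XXXX_   read X → write Y, move →, go to R
R | __YY[X]XXX_   read X → write Y, move →, go to R
R | __YYY[X]XX_   read X → write Y, move →, go to R
R | __YYYY[X]X_   read X → write Y, move →, go to R
R | __YYYYY[X]_   read X → write Y, move →, go to R
R | __YYYYYY[_]   read _ → write X, move ←, go to S
S | __YYYYY[Y]X   read Y → write _, move ←, go to Q
Q | __YYYY[Y]_X   read Y → write Y, move ←, go to R
R | __YYY[Y]Y_X   read Y → write X, move ←, go to R
R | __YY[Y]XY_X   read Y → write X, move ←, go to R
R | __Y[Y]XXY_X   read Y → write X, move ←, go to R
R | __[Y]XXXY_X   read Y → write X, move ←, go to R
R | _[_]XXXXY_X   read _ → write X, move ←, go to S
S | [_]XXXXXY_X
At halt the head is at cell -2.

-2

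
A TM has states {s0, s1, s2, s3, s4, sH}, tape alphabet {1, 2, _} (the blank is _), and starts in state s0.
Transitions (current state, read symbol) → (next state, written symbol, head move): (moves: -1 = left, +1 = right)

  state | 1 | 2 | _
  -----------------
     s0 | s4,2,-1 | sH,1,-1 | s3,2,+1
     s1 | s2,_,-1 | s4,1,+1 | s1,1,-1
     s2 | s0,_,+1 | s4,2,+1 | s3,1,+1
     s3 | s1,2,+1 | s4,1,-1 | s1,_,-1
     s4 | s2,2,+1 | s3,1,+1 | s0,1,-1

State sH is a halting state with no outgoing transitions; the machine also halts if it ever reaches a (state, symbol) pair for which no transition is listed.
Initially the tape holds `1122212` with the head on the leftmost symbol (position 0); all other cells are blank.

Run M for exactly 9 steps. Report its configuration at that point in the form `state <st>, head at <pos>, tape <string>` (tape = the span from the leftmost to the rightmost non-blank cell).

state s4, head at 3, tape 221221112

s0 | __[1]122212   read 1 → write 2, move -1, go to s4
s4 | _[_]2122212   read _ → write 1, move -1, go to s0
s0 | [_]12122212   read _ → write 2, move +1, go to s3
s3 | 2[1]2122212   read 1 → write 2, move +1, go to s1
s1 | 22[2]122212   read 2 → write 1, move +1, go to s4
s4 | 221[1]22212   read 1 → write 2, move +1, go to s2
s2 | 2212[2]2212   read 2 → write 2, move +1, go to s4
s4 | 22122[2]212   read 2 → write 1, move +1, go to s3
s3 | 221221[2]12   read 2 → write 1, move -1, go to s4
s4 | 22122[1]112
After 9 steps: state s4, head at 3, tape 221221112.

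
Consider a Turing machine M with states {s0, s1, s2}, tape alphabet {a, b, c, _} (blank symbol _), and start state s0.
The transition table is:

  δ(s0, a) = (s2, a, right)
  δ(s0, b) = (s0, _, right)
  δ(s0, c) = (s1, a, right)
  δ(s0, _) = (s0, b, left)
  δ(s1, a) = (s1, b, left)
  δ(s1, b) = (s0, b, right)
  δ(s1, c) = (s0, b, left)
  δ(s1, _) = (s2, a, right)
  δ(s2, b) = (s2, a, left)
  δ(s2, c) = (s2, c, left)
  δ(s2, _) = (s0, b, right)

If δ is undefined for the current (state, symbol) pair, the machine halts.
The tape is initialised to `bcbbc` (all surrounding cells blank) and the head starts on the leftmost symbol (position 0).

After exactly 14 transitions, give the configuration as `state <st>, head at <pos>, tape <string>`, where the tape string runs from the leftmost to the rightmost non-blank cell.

state=s0 head=0 tape=[b]cbbc____   (s0,b)→(s0,_,right)
state=s0 head=1 tape=_[c]bbc____   (s0,c)→(s1,a,right)
state=s1 head=2 tape=_a[b]bc____   (s1,b)→(s0,b,right)
state=s0 head=3 tape=_ab[b]c____   (s0,b)→(s0,_,right)
state=s0 head=4 tape=_ab_[c]____   (s0,c)→(s1,a,right)
state=s1 head=5 tape=_ab_a[_]___   (s1,_)→(s2,a,right)
state=s2 head=6 tape=_ab_aa[_]__   (s2,_)→(s0,b,right)
state=s0 head=7 tape=_ab_aab[_]_   (s0,_)→(s0,b,left)
state=s0 head=6 tape=_ab_aa[b]b_   (s0,b)→(s0,_,right)
state=s0 head=7 tape=_ab_aa_[b]_   (s0,b)→(s0,_,right)
state=s0 head=8 tape=_ab_aa__[_]   (s0,_)→(s0,b,left)
state=s0 head=7 tape=_ab_aa_[_]b   (s0,_)→(s0,b,left)
state=s0 head=6 tape=_ab_aa[_]bb   (s0,_)→(s0,b,left)
state=s0 head=5 tape=_ab_a[a]bbb   (s0,a)→(s2,a,right)
state=s2 head=6 tape=_ab_aa[b]bb
After 14 steps: state s2, head at 6, tape ab_aabbb.

state s2, head at 6, tape ab_aabbb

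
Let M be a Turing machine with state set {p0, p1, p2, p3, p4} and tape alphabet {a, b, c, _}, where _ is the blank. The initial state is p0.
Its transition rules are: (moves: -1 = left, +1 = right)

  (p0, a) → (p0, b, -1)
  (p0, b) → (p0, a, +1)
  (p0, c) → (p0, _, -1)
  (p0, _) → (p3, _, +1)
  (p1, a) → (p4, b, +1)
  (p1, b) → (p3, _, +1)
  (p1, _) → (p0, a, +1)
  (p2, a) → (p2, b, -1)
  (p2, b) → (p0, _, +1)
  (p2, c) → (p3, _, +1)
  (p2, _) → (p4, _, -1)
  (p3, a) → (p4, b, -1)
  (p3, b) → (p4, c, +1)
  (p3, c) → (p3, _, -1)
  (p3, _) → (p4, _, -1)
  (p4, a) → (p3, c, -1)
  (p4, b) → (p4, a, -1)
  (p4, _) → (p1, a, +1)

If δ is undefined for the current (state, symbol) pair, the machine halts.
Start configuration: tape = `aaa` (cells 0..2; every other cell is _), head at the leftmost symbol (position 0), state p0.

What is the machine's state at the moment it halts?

p4

state=p0 head=0 tape=______[a]aa   (p0,a)→(p0,b,-1)
state=p0 head=-1 tape=_____[_]baa   (p0,_)→(p3,_,+1)
state=p3 head=0 tape=______[b]aa   (p3,b)→(p4,c,+1)
state=p4 head=1 tape=______c[a]a   (p4,a)→(p3,c,-1)
state=p3 head=0 tape=______[c]ca   (p3,c)→(p3,_,-1)
state=p3 head=-1 tape=_____[_]_ca   (p3,_)→(p4,_,-1)
state=p4 head=-2 tape=____[_]__ca   (p4,_)→(p1,a,+1)
state=p1 head=-1 tape=____a[_]_ca   (p1,_)→(p0,a,+1)
state=p0 head=0 tape=____aa[_]ca   (p0,_)→(p3,_,+1)
state=p3 head=1 tape=____aa_[c]a   (p3,c)→(p3,_,-1)
state=p3 head=0 tape=____aa[_]_a   (p3,_)→(p4,_,-1)
state=p4 head=-1 tape=____a[a]__a   (p4,a)→(p3,c,-1)
state=p3 head=-2 tape=____[a]c__a   (p3,a)→(p4,b,-1)
state=p4 head=-3 tape=___[_]bc__a   (p4,_)→(p1,a,+1)
state=p1 head=-2 tape=___a[b]c__a   (p1,b)→(p3,_,+1)
state=p3 head=-1 tape=___a_[c]__a   (p3,c)→(p3,_,-1)
state=p3 head=-2 tape=___a[_]___a   (p3,_)→(p4,_,-1)
state=p4 head=-3 tape=___[a]____a   (p4,a)→(p3,c,-1)
state=p3 head=-4 tape=__[_]c____a   (p3,_)→(p4,_,-1)
state=p4 head=-5 tape=_[_]_c____a   (p4,_)→(p1,a,+1)
state=p1 head=-4 tape=_a[_]c____a   (p1,_)→(p0,a,+1)
state=p0 head=-3 tape=_aa[c]____a   (p0,c)→(p0,_,-1)
state=p0 head=-4 tape=_a[a]_____a   (p0,a)→(p0,b,-1)
state=p0 head=-5 tape=_[a]b_____a   (p0,a)→(p0,b,-1)
state=p0 head=-6 tape=[_]bb_____a   (p0,_)→(p3,_,+1)
state=p3 head=-5 tape=_[b]b_____a   (p3,b)→(p4,c,+1)
state=p4 head=-4 tape=_c[b]_____a   (p4,b)→(p4,a,-1)
state=p4 head=-5 tape=_[c]a_____a
No transition is defined for (p4, c); M halts in state p4.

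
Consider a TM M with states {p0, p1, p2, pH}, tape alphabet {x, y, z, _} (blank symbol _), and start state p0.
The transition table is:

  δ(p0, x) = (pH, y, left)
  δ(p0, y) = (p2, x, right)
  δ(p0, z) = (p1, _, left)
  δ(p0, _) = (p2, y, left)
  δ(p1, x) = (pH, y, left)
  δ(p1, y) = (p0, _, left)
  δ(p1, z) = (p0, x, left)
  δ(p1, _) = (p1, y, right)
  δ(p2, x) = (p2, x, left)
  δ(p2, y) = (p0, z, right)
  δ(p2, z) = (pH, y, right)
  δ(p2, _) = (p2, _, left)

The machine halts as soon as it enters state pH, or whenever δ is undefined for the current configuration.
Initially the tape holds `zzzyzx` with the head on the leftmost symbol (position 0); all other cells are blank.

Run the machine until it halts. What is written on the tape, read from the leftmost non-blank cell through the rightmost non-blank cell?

p0 | _[z]zzyzx   read z → write _, move left, go to p1
p1 | [_]_zzyzx   read _ → write y, move right, go to p1
p1 | y[_]zzyzx   read _ → write y, move right, go to p1
p1 | yy[z]zyzx   read z → write x, move left, go to p0
p0 | y[y]xzyzx   read y → write x, move right, go to p2
p2 | yx[x]zyzx   read x → write x, move left, go to p2
p2 | y[x]xzyzx   read x → write x, move left, go to p2
p2 | [y]xxzyzx   read y → write z, move right, go to p0
p0 | z[x]xzyzx   read x → write y, move left, go to pH
pH | [z]yxzyzx
The non-blank tape span at halt is zyxzyzx.

zyxzyzx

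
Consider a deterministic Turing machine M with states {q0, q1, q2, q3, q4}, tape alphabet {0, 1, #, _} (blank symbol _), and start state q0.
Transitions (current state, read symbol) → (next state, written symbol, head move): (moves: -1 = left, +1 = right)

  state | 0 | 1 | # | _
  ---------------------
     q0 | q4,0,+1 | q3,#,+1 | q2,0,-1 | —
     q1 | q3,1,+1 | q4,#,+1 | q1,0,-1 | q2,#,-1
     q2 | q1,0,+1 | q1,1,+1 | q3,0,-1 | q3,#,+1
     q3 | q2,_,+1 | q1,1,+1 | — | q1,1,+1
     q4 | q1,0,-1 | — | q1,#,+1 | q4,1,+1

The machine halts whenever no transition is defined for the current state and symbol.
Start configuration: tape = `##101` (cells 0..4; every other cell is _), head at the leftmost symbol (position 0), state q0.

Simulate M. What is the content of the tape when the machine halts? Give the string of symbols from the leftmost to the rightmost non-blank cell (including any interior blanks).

q0 | ___[#]#101_   read # → write 0, move -1, go to q2
q2 | __[_]0#101_   read _ → write #, move +1, go to q3
q3 | __#[0]#101_   read 0 → write _, move +1, go to q2
q2 | __#_[#]101_   read # → write 0, move -1, go to q3
q3 | __#[_]0101_   read _ → write 1, move +1, go to q1
q1 | __#1[0]101_   read 0 → write 1, move +1, go to q3
q3 | __#11[1]01_   read 1 → write 1, move +1, go to q1
q1 | __#111[0]1_   read 0 → write 1, move +1, go to q3
q3 | __#1111[1]_   read 1 → write 1, move +1, go to q1
q1 | __#11111[_]   read _ → write #, move -1, go to q2
q2 | __#1111[1]#   read 1 → write 1, move +1, go to q1
q1 | __#11111[#]   read # → write 0, move -1, go to q1
q1 | __#1111[1]0   read 1 → write #, move +1, go to q4
q4 | __#1111#[0]   read 0 → write 0, move -1, go to q1
q1 | __#1111[#]0   read # → write 0, move -1, go to q1
q1 | __#111[1]00   read 1 → write #, move +1, go to q4
q4 | __#111#[0]0   read 0 → write 0, move -1, go to q1
q1 | __#111[#]00   read # → write 0, move -1, go to q1
q1 | __#11[1]000   read 1 → write #, move +1, go to q4
q4 | __#11#[0]00   read 0 → write 0, move -1, go to q1
q1 | __#11[#]000   read # → write 0, move -1, go to q1
q1 | __#1[1]0000   read 1 → write #, move +1, go to q4
q4 | __#1#[0]000   read 0 → write 0, move -1, go to q1
q1 | __#1[#]0000   read # → write 0, move -1, go to q1
q1 | __#[1]00000   read 1 → write #, move +1, go to q4
q4 | __##[0]0000   read 0 → write 0, move -1, go to q1
q1 | __#[#]00000   read # → write 0, move -1, go to q1
q1 | __[#]000000   read # → write 0, move -1, go to q1
q1 | _[_]0000000   read _ → write #, move -1, go to q2
q2 | [_]#0000000   read _ → write #, move +1, go to q3
q3 | #[#]0000000
The non-blank tape span at halt is ##0000000.

##0000000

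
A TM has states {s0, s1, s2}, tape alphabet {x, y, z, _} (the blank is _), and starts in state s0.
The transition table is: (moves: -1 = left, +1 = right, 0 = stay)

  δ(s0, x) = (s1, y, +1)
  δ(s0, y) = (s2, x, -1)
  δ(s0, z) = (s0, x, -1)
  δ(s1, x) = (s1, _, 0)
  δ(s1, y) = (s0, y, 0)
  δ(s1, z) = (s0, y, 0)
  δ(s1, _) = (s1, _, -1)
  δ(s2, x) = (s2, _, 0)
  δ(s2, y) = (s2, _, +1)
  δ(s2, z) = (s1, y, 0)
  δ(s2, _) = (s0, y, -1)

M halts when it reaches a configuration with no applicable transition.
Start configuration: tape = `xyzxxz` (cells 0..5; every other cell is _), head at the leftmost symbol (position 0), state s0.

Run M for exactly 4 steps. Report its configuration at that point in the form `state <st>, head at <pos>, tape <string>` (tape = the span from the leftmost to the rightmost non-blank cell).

s0 | [x]yzxxz   read x → write y, move +1, go to s1
s1 | y[y]zxxz   read y → write y, move 0, go to s0
s0 | y[y]zxxz   read y → write x, move -1, go to s2
s2 | [y]xzxxz   read y → write _, move +1, go to s2
s2 | _[x]zxxz
After 4 steps: state s2, head at 1, tape xzxxz.

state s2, head at 1, tape xzxxz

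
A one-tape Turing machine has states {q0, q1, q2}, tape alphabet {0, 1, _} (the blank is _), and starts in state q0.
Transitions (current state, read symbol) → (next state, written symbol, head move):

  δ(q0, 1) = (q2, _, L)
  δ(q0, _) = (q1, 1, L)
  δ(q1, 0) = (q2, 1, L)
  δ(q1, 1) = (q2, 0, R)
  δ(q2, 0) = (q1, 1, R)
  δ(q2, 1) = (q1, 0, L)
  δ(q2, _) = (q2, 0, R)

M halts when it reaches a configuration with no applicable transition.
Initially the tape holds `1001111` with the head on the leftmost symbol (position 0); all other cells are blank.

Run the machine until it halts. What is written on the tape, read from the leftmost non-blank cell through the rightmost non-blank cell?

01010111

q0 | __[1]001111   read 1 → write _, move L, go to q2
q2 | _[_]_001111   read _ → write 0, move R, go to q2
q2 | _0[_]001111   read _ → write 0, move R, go to q2
q2 | _00[0]01111   read 0 → write 1, move R, go to q1
q1 | _001[0]1111   read 0 → write 1, move L, go to q2
q2 | _00[1]11111   read 1 → write 0, move L, go to q1
q1 | _0[0]011111   read 0 → write 1, move L, go to q2
q2 | _[0]1011111   read 0 → write 1, move R, go to q1
q1 | _1[1]011111   read 1 → write 0, move R, go to q2
q2 | _10[0]11111   read 0 → write 1, move R, go to q1
q1 | _101[1]1111   read 1 → write 0, move R, go to q2
q2 | _1010[1]111   read 1 → write 0, move L, go to q1
q1 | _101[0]0111   read 0 → write 1, move L, go to q2
q2 | _10[1]10111   read 1 → write 0, move L, go to q1
q1 | _1[0]010111   read 0 → write 1, move L, go to q2
q2 | _[1]1010111   read 1 → write 0, move L, go to q1
q1 | [_]01010111
The non-blank tape span at halt is 01010111.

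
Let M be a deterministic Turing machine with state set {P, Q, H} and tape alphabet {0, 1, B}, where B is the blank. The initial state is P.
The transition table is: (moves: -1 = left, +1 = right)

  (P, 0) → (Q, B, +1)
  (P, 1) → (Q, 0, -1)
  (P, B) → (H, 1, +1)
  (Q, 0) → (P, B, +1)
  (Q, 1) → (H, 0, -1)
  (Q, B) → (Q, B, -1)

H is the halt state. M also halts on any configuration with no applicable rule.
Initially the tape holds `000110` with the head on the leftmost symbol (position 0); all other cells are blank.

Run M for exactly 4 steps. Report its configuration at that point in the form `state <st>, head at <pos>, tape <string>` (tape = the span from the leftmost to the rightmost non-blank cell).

state=P head=0 tape=[0]00110   (P,0)→(Q,B,+1)
state=Q head=1 tape=B[0]0110   (Q,0)→(P,B,+1)
state=P head=2 tape=BB[0]110   (P,0)→(Q,B,+1)
state=Q head=3 tape=BBB[1]10   (Q,1)→(H,0,-1)
state=H head=2 tape=BB[B]010
After 4 steps: state H, head at 2, tape 010.

state H, head at 2, tape 010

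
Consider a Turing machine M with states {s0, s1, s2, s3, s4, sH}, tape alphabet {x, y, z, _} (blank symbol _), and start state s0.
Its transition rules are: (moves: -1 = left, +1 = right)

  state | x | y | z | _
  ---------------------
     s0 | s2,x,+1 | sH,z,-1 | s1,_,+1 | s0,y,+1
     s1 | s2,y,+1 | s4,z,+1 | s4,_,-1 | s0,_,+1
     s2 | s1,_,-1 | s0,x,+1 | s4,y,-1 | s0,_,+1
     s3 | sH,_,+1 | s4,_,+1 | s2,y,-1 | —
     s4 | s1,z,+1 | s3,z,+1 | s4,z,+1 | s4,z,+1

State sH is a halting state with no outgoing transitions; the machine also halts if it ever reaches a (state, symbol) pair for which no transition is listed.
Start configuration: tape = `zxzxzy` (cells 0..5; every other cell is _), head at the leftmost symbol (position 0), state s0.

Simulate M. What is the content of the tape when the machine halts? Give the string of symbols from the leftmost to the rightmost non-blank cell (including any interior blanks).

state=s0 head=0 tape=[z]xzxzy_   (s0,z)→(s1,_,+1)
state=s1 head=1 tape=_[x]zxzy_   (s1,x)→(s2,y,+1)
state=s2 head=2 tape=_y[z]xzy_   (s2,z)→(s4,y,-1)
state=s4 head=1 tape=_[y]yxzy_   (s4,y)→(s3,z,+1)
state=s3 head=2 tape=_z[y]xzy_   (s3,y)→(s4,_,+1)
state=s4 head=3 tape=_z_[x]zy_   (s4,x)→(s1,z,+1)
state=s1 head=4 tape=_z_z[z]y_   (s1,z)→(s4,_,-1)
state=s4 head=3 tape=_z_[z]_y_   (s4,z)→(s4,z,+1)
state=s4 head=4 tape=_z_z[_]y_   (s4,_)→(s4,z,+1)
state=s4 head=5 tape=_z_zz[y]_   (s4,y)→(s3,z,+1)
state=s3 head=6 tape=_z_zzz[_]
The non-blank tape span at halt is z_zzz.

z_zzz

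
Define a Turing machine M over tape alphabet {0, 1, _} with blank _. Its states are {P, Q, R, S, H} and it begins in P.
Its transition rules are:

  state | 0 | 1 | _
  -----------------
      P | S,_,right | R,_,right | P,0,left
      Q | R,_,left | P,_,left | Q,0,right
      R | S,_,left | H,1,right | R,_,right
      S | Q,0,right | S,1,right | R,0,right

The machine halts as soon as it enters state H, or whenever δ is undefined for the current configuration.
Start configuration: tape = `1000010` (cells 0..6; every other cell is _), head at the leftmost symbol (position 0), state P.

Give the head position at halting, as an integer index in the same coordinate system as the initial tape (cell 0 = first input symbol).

state=P head=0 tape=[1]000010   (P,1)→(R,_,right)
state=R head=1 tape=_[0]00010   (R,0)→(S,_,left)
state=S head=0 tape=[_]_00010   (S,_)→(R,0,right)
state=R head=1 tape=0[_]00010   (R,_)→(R,_,right)
state=R head=2 tape=0_[0]0010   (R,0)→(S,_,left)
state=S head=1 tape=0[_]_0010   (S,_)→(R,0,right)
state=R head=2 tape=00[_]0010   (R,_)→(R,_,right)
state=R head=3 tape=00_[0]010   (R,0)→(S,_,left)
state=S head=2 tape=00[_]_010   (S,_)→(R,0,right)
state=R head=3 tape=000[_]010   (R,_)→(R,_,right)
state=R head=4 tape=000_[0]10   (R,0)→(S,_,left)
state=S head=3 tape=000[_]_10   (S,_)→(R,0,right)
state=R head=4 tape=0000[_]10   (R,_)→(R,_,right)
state=R head=5 tape=0000_[1]0   (R,1)→(H,1,right)
state=H head=6 tape=0000_1[0]
At halt the head is at cell 6.

6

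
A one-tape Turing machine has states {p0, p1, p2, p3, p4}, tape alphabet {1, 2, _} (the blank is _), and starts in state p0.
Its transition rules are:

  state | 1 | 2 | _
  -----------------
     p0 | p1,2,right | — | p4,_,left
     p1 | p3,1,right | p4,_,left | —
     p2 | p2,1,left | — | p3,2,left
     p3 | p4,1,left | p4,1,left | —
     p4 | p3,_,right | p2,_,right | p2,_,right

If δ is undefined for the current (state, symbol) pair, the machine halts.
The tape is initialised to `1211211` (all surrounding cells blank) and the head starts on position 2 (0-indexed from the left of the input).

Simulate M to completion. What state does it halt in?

p3

p0 | __12[1]1211   read 1 → write 2, move right, go to p1
p1 | __122[1]211   read 1 → write 1, move right, go to p3
p3 | __1221[2]11   read 2 → write 1, move left, go to p4
p4 | __122[1]111   read 1 → write _, move right, go to p3
p3 | __122_[1]11   read 1 → write 1, move left, go to p4
p4 | __122[_]111   read _ → write _, move right, go to p2
p2 | __122_[1]11   read 1 → write 1, move left, go to p2
p2 | __122[_]111   read _ → write 2, move left, go to p3
p3 | __12[2]2111   read 2 → write 1, move left, go to p4
p4 | __1[2]12111   read 2 → write _, move right, go to p2
p2 | __1_[1]2111   read 1 → write 1, move left, go to p2
p2 | __1[_]12111   read _ → write 2, move left, go to p3
p3 | __[1]212111   read 1 → write 1, move left, go to p4
p4 | _[_]1212111   read _ → write _, move right, go to p2
p2 | __[1]212111   read 1 → write 1, move left, go to p2
p2 | _[_]1212111   read _ → write 2, move left, go to p3
p3 | [_]21212111
No transition is defined for (p3, _); M halts in state p3.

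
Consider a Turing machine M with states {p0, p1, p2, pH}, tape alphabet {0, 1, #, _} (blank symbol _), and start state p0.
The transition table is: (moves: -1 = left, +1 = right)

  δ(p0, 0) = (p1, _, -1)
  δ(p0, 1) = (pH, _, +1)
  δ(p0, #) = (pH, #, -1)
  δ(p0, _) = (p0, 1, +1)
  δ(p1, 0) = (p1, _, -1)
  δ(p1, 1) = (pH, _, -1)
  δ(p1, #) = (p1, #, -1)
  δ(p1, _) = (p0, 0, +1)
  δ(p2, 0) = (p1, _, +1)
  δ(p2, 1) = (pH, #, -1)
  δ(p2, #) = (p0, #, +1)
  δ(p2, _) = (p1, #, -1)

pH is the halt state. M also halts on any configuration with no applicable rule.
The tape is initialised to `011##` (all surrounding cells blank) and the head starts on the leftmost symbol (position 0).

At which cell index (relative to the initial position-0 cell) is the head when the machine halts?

p0 | _[0]11##   read 0 → write _, move -1, go to p1
p1 | [_]_11##   read _ → write 0, move +1, go to p0
p0 | 0[_]11##   read _ → write 1, move +1, go to p0
p0 | 01[1]1##   read 1 → write _, move +1, go to pH
pH | 01_[1]##
At halt the head is at cell 2.

2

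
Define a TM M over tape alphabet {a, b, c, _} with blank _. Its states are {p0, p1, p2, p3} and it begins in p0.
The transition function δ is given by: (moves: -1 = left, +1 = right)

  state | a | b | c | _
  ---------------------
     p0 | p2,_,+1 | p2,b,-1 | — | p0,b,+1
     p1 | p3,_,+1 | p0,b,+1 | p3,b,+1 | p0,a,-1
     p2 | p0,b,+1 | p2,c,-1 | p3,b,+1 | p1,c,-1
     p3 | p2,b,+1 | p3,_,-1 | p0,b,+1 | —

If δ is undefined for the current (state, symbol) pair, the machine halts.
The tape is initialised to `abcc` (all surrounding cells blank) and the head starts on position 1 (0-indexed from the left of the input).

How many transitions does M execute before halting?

p0 | ___a[b]cc   read b → write b, move -1, go to p2
p2 | ___[a]bcc   read a → write b, move +1, go to p0
p0 | ___b[b]cc   read b → write b, move -1, go to p2
p2 | ___[b]bcc   read b → write c, move -1, go to p2
p2 | __[_]cbcc   read _ → write c, move -1, go to p1
p1 | _[_]ccbcc   read _ → write a, move -1, go to p0
p0 | [_]accbcc   read _ → write b, move +1, go to p0
p0 | b[a]ccbcc   read a → write _, move +1, go to p2
p2 | b_[c]cbcc   read c → write b, move +1, go to p3
p3 | b_b[c]bcc   read c → write b, move +1, go to p0
p0 | b_bb[b]cc   read b → write b, move -1, go to p2
p2 | b_b[b]bcc   read b → write c, move -1, go to p2
p2 | b_[b]cbcc   read b → write c, move -1, go to p2
p2 | b[_]ccbcc   read _ → write c, move -1, go to p1
p1 | [b]cccbcc   read b → write b, move +1, go to p0
p0 | b[c]ccbcc
M halts after 15 transitions.

15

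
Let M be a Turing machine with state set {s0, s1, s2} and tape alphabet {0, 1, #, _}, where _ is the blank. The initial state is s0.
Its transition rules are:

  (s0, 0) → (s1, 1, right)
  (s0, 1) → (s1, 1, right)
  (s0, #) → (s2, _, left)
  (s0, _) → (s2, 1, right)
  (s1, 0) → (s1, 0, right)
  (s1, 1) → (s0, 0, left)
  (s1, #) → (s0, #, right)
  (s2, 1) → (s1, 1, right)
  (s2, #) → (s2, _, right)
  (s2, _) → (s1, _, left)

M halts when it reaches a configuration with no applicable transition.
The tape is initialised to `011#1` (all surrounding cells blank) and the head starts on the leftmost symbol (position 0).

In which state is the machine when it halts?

s1

s0 | [0]11#1_   read 0 → write 1, move right, go to s1
s1 | 1[1]1#1_   read 1 → write 0, move left, go to s0
s0 | [1]01#1_   read 1 → write 1, move right, go to s1
s1 | 1[0]1#1_   read 0 → write 0, move right, go to s1
s1 | 10[1]#1_   read 1 → write 0, move left, go to s0
s0 | 1[0]0#1_   read 0 → write 1, move right, go to s1
s1 | 11[0]#1_   read 0 → write 0, move right, go to s1
s1 | 110[#]1_   read # → write #, move right, go to s0
s0 | 110#[1]_   read 1 → write 1, move right, go to s1
s1 | 110#1[_]
No transition is defined for (s1, _); M halts in state s1.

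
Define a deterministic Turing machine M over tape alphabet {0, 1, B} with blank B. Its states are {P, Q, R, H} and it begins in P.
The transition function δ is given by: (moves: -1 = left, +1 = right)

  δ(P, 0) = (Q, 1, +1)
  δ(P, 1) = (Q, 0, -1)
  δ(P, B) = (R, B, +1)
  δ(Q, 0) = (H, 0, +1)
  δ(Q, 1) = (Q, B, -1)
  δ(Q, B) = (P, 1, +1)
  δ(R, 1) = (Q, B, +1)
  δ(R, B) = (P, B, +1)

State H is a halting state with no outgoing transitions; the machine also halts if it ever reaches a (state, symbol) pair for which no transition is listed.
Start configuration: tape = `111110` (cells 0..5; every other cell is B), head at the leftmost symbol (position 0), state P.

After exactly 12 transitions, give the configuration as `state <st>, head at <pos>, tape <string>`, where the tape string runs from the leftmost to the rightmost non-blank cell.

state Q, head at 2, tape 1BBBBB10

state=P head=0 tape=BB[1]11110   (P,1)→(Q,0,-1)
state=Q head=-1 tape=B[B]011110   (Q,B)→(P,1,+1)
state=P head=0 tape=B1[0]11110   (P,0)→(Q,1,+1)
state=Q head=1 tape=B11[1]1110   (Q,1)→(Q,B,-1)
state=Q head=0 tape=B1[1]B1110   (Q,1)→(Q,B,-1)
state=Q head=-1 tape=B[1]BB1110   (Q,1)→(Q,B,-1)
state=Q head=-2 tape=[B]BBB1110   (Q,B)→(P,1,+1)
state=P head=-1 tape=1[B]BB1110   (P,B)→(R,B,+1)
state=R head=0 tape=1B[B]B1110   (R,B)→(P,B,+1)
state=P head=1 tape=1BB[B]1110   (P,B)→(R,B,+1)
state=R head=2 tape=1BBB[1]110   (R,1)→(Q,B,+1)
state=Q head=3 tape=1BBBB[1]10   (Q,1)→(Q,B,-1)
state=Q head=2 tape=1BBB[B]B10
After 12 steps: state Q, head at 2, tape 1BBBBB10.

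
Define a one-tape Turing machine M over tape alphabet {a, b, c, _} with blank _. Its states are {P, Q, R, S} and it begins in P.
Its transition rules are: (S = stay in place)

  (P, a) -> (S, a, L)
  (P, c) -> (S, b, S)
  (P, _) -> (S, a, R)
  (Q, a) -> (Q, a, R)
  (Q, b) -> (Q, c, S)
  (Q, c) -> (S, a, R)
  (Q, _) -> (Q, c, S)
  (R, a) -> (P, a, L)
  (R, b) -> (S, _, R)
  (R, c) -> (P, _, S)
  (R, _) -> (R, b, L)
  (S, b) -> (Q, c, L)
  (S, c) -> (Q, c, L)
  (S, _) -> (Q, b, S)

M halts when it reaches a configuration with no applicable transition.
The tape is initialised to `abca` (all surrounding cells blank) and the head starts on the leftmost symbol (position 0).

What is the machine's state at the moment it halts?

state=P head=0 tape=_[a]bca   (P,a)→(S,a,L)
state=S head=-1 tape=[_]abca   (S,_)→(Q,b,S)
state=Q head=-1 tape=[b]abca   (Q,b)→(Q,c,S)
state=Q head=-1 tape=[c]abca   (Q,c)→(S,a,R)
state=S head=0 tape=a[a]bca
No transition is defined for (S, a); M halts in state S.

S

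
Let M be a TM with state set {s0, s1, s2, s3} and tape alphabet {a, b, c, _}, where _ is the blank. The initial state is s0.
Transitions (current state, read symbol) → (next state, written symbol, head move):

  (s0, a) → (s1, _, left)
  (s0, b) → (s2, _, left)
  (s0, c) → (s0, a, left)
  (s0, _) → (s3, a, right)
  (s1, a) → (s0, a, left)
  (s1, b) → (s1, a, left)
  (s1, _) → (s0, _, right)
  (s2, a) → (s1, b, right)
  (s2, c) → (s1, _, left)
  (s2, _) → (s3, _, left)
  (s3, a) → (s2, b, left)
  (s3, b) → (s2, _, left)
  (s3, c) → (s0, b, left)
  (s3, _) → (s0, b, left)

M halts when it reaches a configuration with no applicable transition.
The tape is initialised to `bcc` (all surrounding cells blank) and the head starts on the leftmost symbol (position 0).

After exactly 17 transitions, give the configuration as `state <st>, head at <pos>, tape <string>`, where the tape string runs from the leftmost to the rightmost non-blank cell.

state s3, head at 1, tape b_baac

state=s0 head=0 tape=___[b]cc   (s0,b)→(s2,_,left)
state=s2 head=-1 tape=__[_]_cc   (s2,_)→(s3,_,left)
state=s3 head=-2 tape=_[_]__cc   (s3,_)→(s0,b,left)
state=s0 head=-3 tape=[_]b__cc   (s0,_)→(s3,a,right)
state=s3 head=-2 tape=a[b]__cc   (s3,b)→(s2,_,left)
state=s2 head=-3 tape=[a]___cc   (s2,a)→(s1,b,right)
state=s1 head=-2 tape=b[_]__cc   (s1,_)→(s0,_,right)
state=s0 head=-1 tape=b_[_]_cc   (s0,_)→(s3,a,right)
state=s3 head=0 tape=b_a[_]cc   (s3,_)→(s0,b,left)
state=s0 head=-1 tape=b_[a]bcc   (s0,a)→(s1,_,left)
state=s1 head=-2 tape=b[_]_bcc   (s1,_)→(s0,_,right)
state=s0 head=-1 tape=b_[_]bcc   (s0,_)→(s3,a,right)
state=s3 head=0 tape=b_a[b]cc   (s3,b)→(s2,_,left)
state=s2 head=-1 tape=b_[a]_cc   (s2,a)→(s1,b,right)
state=s1 head=0 tape=b_b[_]cc   (s1,_)→(s0,_,right)
state=s0 head=1 tape=b_b_[c]c   (s0,c)→(s0,a,left)
state=s0 head=0 tape=b_b[_]ac   (s0,_)→(s3,a,right)
state=s3 head=1 tape=b_ba[a]c
After 17 steps: state s3, head at 1, tape b_baac.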